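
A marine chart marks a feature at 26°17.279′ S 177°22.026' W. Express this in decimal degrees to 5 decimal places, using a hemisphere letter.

26.28798° S, 177.36710° W

Latitude: 26 + 17.279/60 = 26.287983
Longitude: 177 + 22.026/60 = 177.367100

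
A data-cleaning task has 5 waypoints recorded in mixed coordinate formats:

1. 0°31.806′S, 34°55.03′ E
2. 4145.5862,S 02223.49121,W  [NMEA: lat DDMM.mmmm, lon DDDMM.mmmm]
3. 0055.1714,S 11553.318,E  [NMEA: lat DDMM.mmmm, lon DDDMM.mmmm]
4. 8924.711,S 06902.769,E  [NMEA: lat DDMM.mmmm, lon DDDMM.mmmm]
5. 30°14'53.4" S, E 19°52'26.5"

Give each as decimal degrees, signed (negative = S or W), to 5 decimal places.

1. -0.53010, 34.91717
2. -41.75977, -22.39152
3. -0.91952, 115.88863
4. -89.41185, 69.04615
5. -30.24817, 19.87403

Point 1:
  φ: 31.806′ = 0.530100°; total 0.530100
  S ⇒ negate
  Lon: 34 + 55.03/60 = 34.917167
  E ⇒ keep positive
Point 2:
  Lat: degrees = first 2 digits = 41, minutes = 45.5862; 41 + 45.5862/60 = 41.759770
  hemisphere S, so the sign is −
  Lon: split at 3 digits → 022° and 23.49121′; 22 + 23.49121/60 = 22.391520
  W → negative
Point 3:
  Lat: degrees = first 2 digits = 0, minutes = 55.1714; 0 + 55.1714/60 = 0.919523
  S → negative
  λ: degrees = first 3 digits = 115, minutes = 53.318; 115 + 53.318/60 = 115.888633
  E ⇒ keep positive
Point 4:
  Lat: split at 2 digits → 89° and 24.711′; 89 + 24.711/60 = 89.411850
  S ⇒ negate
  Lon: degrees = first 3 digits = 69, minutes = 2.769; 69 + 2.769/60 = 69.046150
  E → positive
Point 5:
  Lat: 30° + 14/60 + 53.4/3600 = 30 + 0.233333 + 0.014833 = 30.248167
  hemisphere S, so the sign is −
  λ: 52′ + 26.5″ = 52.44167′; 19 + 52.44167/60 = 19.874028
  E → positive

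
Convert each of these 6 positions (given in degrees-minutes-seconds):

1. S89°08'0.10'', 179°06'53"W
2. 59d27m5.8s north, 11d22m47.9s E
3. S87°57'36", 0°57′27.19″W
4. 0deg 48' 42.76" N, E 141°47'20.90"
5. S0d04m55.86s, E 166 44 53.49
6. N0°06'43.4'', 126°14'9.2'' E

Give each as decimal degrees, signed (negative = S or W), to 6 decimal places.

Point 1:
  Lat: 89 + 8/60 + 0.1/3600 = 89.1333611
  S → negative
  λ: 179° + 6/60 + 53/3600 = 179 + 0.100000 + 0.014722 = 179.1147222
  hemisphere W, so the sign is −
Point 2:
  Latitude: 59 + 27/60 + 5.8/3600 = 59.4516111
  N ⇒ keep positive
  Lon: 11° + 22/60 + 47.9/3600 = 11 + 0.366667 + 0.013306 = 11.3799722
  E ⇒ keep positive
Point 3:
  φ: 57′ + 36″ = 57.60000′; 87 + 57.60000/60 = 87.9600000
  S → negative
  Lon: 0 + 57/60 + 27.19/3600 = 0.9575528
  hemisphere W, so the sign is −
Point 4:
  Lat: 0 + 48/60 + 42.76/3600 = 0.8118778
  N → positive
  Lon: 47′ + 20.9″ = 47.34833′; 141 + 47.34833/60 = 141.7891389
  E → positive
Point 5:
  φ: 0° + 4/60 + 55.86/3600 = 0 + 0.066667 + 0.015517 = 0.0821833
  hemisphere S, so the sign is −
  λ: 166 + 44/60 + 53.49/3600 = 166.7481917
  E ⇒ keep positive
Point 6:
  φ: 6′ + 43.4″ = 6.72333′; 0 + 6.72333/60 = 0.1120556
  N → positive
  Longitude: 126° + 14/60 + 9.2/3600 = 126 + 0.233333 + 0.002556 = 126.2358889
  E ⇒ keep positive

1. -89.133361, -179.114722
2. 59.451611, 11.379972
3. -87.960000, -0.957553
4. 0.811878, 141.789139
5. -0.082183, 166.748192
6. 0.112056, 126.235889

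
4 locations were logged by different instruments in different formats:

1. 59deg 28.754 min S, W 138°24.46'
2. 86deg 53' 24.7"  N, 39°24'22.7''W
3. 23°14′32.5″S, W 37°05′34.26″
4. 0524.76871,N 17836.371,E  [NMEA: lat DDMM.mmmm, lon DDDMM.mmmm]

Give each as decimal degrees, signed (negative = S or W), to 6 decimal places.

Point 1:
  Lat: 28.754′ = 0.479233°; total 59.4792333
  S ⇒ negate
  Longitude: 138 + 24.46/60 = 138.4076667
  W → negative
Point 2:
  φ: 53′ + 24.7″ = 53.41167′; 86 + 53.41167/60 = 86.8901944
  N ⇒ keep positive
  λ: 39 + 24/60 + 22.7/3600 = 39.4063056
  hemisphere W, so the sign is −
Point 3:
  φ: 14′ + 32.5″ = 14.54167′; 23 + 14.54167/60 = 23.2423611
  S ⇒ negate
  Lon: 37° + 5/60 + 34.26/3600 = 37 + 0.083333 + 0.009517 = 37.0928500
  W → negative
Point 4:
  Latitude: degrees = first 2 digits = 5, minutes = 24.76871; 5 + 24.76871/60 = 5.4128118
  N ⇒ keep positive
  Longitude: degrees = first 3 digits = 178, minutes = 36.371; 178 + 36.371/60 = 178.6061833
  E → positive

1. -59.479233, -138.407667
2. 86.890194, -39.406306
3. -23.242361, -37.092850
4. 5.412812, 178.606183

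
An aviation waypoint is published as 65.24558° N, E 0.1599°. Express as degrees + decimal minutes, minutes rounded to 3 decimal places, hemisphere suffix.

65° 14.735′ N, 0° 9.594′ E

Lat: minutes = (65.245580 − 65) × 60 = 14.73480
Longitude: minutes = (0.159900 − 0) × 60 = 9.59400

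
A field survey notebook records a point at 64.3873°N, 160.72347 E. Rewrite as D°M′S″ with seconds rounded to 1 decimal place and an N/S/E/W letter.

64°23′14.3″ N, 160°43′24.5″ E

Lat: whole degrees 64; 23.23800′ → 23′ and 14.280″
λ: whole degrees 160; 43.40820′ → 43′ and 24.492″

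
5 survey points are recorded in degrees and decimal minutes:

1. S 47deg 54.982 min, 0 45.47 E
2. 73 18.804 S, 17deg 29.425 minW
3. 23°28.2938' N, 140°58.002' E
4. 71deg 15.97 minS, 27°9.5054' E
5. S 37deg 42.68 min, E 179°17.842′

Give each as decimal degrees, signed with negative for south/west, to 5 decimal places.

Point 1:
  φ: 47 + 54.982/60 = 47.916367
  S → negative
  Lon: 0 + 45.47/60 = 0.757833
  E ⇒ keep positive
Point 2:
  Latitude: 18.804′ = 0.313400°; total 73.313400
  S → negative
  Longitude: 29.425′ = 0.490417°; total 17.490417
  W → negative
Point 3:
  Lat: 28.2938′ = 0.471563°; total 23.471563
  N ⇒ keep positive
  λ: 58.002′ = 0.966700°; total 140.966700
  E ⇒ keep positive
Point 4:
  φ: 15.97′ = 0.266167°; total 71.266167
  S ⇒ negate
  λ: 9.5054′ = 0.158423°; total 27.158423
  E ⇒ keep positive
Point 5:
  φ: 42.68′ = 0.711333°; total 37.711333
  hemisphere S, so the sign is −
  Lon: 17.842′ = 0.297367°; total 179.297367
  E → positive

1. -47.91637, 0.75783
2. -73.31340, -17.49042
3. 23.47156, 140.96670
4. -71.26617, 27.15842
5. -37.71133, 179.29737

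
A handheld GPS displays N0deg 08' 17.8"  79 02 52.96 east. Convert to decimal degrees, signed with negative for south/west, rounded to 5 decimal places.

Latitude: 8′ + 17.8″ = 8.29667′; 0 + 8.29667/60 = 0.138278
N ⇒ keep positive
Lon: 79 + 2/60 + 52.96/3600 = 79.048044
E ⇒ keep positive

0.13828, 79.04804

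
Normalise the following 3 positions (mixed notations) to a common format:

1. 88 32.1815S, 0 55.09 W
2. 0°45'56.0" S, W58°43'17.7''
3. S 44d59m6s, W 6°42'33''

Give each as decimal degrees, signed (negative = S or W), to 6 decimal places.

Point 1:
  φ: 32.1815′ = 0.536358°; total 88.5363583
  hemisphere S, so the sign is −
  Longitude: 0 + 55.09/60 = 0.9181667
  W → negative
Point 2:
  φ: 0 + 45/60 + 56/3600 = 0.7655556
  S ⇒ negate
  Longitude: 43′ + 17.7″ = 43.29500′; 58 + 43.29500/60 = 58.7215833
  W ⇒ negate
Point 3:
  φ: 59′ + 6″ = 59.10000′; 44 + 59.10000/60 = 44.9850000
  S ⇒ negate
  λ: 6° + 42/60 + 33/3600 = 6 + 0.700000 + 0.009167 = 6.7091667
  hemisphere W, so the sign is −

1. -88.536358, -0.918167
2. -0.765556, -58.721583
3. -44.985000, -6.709167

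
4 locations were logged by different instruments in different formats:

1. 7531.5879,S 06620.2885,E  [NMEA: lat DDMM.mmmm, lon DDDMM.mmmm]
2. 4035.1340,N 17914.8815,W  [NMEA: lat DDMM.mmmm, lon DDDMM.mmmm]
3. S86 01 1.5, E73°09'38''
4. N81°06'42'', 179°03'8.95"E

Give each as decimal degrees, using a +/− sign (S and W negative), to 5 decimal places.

Point 1:
  Lat: degrees = first 2 digits = 75, minutes = 31.5879; 75 + 31.5879/60 = 75.526465
  hemisphere S, so the sign is −
  Longitude: split at 3 digits → 066° and 20.2885′; 66 + 20.2885/60 = 66.338142
  E → positive
Point 2:
  Lat: degrees = first 2 digits = 40, minutes = 35.134; 40 + 35.134/60 = 40.585567
  N → positive
  Longitude: split at 3 digits → 179° and 14.8815′; 179 + 14.8815/60 = 179.248025
  hemisphere W, so the sign is −
Point 3:
  φ: 86° + 1/60 + 1.5/3600 = 86 + 0.016667 + 0.000417 = 86.017083
  S → negative
  λ: 73 + 9/60 + 38/3600 = 73.160556
  E → positive
Point 4:
  Lat: 81° + 6/60 + 42/3600 = 81 + 0.100000 + 0.011667 = 81.111667
  N ⇒ keep positive
  Longitude: 179 + 3/60 + 8.95/3600 = 179.052486
  E → positive

1. -75.52647, 66.33814
2. 40.58557, -179.24803
3. -86.01708, 73.16056
4. 81.11167, 179.05249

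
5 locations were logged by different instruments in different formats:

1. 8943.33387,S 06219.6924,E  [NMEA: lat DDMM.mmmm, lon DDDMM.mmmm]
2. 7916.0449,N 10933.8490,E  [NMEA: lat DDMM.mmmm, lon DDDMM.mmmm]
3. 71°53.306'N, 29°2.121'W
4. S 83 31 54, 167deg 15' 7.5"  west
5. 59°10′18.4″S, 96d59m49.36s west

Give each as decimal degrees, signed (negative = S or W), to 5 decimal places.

1. -89.72223, 62.32821
2. 79.26742, 109.56415
3. 71.88843, -29.03535
4. -83.53167, -167.25208
5. -59.17178, -96.99704

Point 1:
  Latitude: split at 2 digits → 89° and 43.33387′; 89 + 43.33387/60 = 89.722231
  S ⇒ negate
  Lon: degrees = first 3 digits = 62, minutes = 19.6924; 62 + 19.6924/60 = 62.328207
  E ⇒ keep positive
Point 2:
  Lat: split at 2 digits → 79° and 16.0449′; 79 + 16.0449/60 = 79.267415
  N ⇒ keep positive
  λ: degrees = first 3 digits = 109, minutes = 33.849; 109 + 33.849/60 = 109.564150
  E ⇒ keep positive
Point 3:
  φ: 71 + 53.306/60 = 71.888433
  N ⇒ keep positive
  Lon: 29 + 2.121/60 = 29.035350
  W ⇒ negate
Point 4:
  φ: 31′ + 54″ = 31.90000′; 83 + 31.90000/60 = 83.531667
  hemisphere S, so the sign is −
  λ: 167 + 15/60 + 7.5/3600 = 167.252083
  W → negative
Point 5:
  φ: 59° + 10/60 + 18.4/3600 = 59 + 0.166667 + 0.005111 = 59.171778
  S → negative
  λ: 96 + 59/60 + 49.36/3600 = 96.997044
  W → negative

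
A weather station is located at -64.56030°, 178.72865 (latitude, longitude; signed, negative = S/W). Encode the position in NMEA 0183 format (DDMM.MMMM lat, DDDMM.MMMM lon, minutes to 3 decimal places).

Latitude is negative → S; |value| = 64.560300
Lat: minutes = (64.560300 − 64) × 60 = 33.61800
λ: 178° + 0.728650 × 60 = 178° 43.71900′

6433.618,S / 17843.719,E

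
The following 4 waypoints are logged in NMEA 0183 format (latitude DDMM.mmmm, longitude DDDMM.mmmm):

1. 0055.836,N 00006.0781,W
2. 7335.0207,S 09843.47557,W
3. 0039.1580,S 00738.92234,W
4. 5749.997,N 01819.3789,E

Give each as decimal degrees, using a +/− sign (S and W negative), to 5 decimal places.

1. 0.93060, -0.10130
2. -73.58368, -98.72459
3. -0.65263, -7.64871
4. 57.83328, 18.32298

Point 1:
  φ: split at 2 digits → 00° and 55.836′; 0 + 55.836/60 = 0.930600
  N ⇒ keep positive
  λ: split at 3 digits → 000° and 6.0781′; 0 + 6.0781/60 = 0.101302
  W → negative
Point 2:
  φ: degrees = first 2 digits = 73, minutes = 35.0207; 73 + 35.0207/60 = 73.583678
  S → negative
  λ: degrees = first 3 digits = 98, minutes = 43.47557; 98 + 43.47557/60 = 98.724593
  W ⇒ negate
Point 3:
  Latitude: degrees = first 2 digits = 0, minutes = 39.158; 0 + 39.158/60 = 0.652633
  hemisphere S, so the sign is −
  Lon: split at 3 digits → 007° and 38.92234′; 7 + 38.92234/60 = 7.648706
  W → negative
Point 4:
  Lat: split at 2 digits → 57° and 49.997′; 57 + 49.997/60 = 57.833283
  N ⇒ keep positive
  Lon: split at 3 digits → 018° and 19.3789′; 18 + 19.3789/60 = 18.322982
  E → positive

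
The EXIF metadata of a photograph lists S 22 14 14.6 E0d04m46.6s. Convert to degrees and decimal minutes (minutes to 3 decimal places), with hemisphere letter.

22° 14.243′ S, 0° 4.777′ E

Lat: seconds/60 = 0.24333; minutes = 14 + 0.24333 = 14.24333
Longitude: seconds/60 = 0.77667; minutes = 4 + 0.77667 = 4.77667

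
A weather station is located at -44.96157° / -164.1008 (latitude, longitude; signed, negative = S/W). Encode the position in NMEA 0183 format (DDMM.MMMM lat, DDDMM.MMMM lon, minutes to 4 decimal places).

Latitude is negative → S; |value| = 44.961570
Latitude: 44° + 0.961570 × 60 = 44° 57.694200′
Longitude is negative → W; |value| = 164.100800
Longitude: 164° + 0.100800 × 60 = 164° 6.048000′

4457.6942,S / 16406.0480,W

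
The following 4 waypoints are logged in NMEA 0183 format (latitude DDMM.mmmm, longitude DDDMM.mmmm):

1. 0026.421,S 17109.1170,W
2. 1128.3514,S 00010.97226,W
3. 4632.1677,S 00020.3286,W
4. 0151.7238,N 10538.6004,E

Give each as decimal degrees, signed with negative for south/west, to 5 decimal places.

Point 1:
  Lat: degrees = first 2 digits = 0, minutes = 26.421; 0 + 26.421/60 = 0.440350
  S → negative
  Lon: degrees = first 3 digits = 171, minutes = 9.117; 171 + 9.117/60 = 171.151950
  W → negative
Point 2:
  Lat: degrees = first 2 digits = 11, minutes = 28.3514; 11 + 28.3514/60 = 11.472523
  hemisphere S, so the sign is −
  Longitude: split at 3 digits → 000° and 10.97226′; 0 + 10.97226/60 = 0.182871
  hemisphere W, so the sign is −
Point 3:
  Lat: degrees = first 2 digits = 46, minutes = 32.1677; 46 + 32.1677/60 = 46.536128
  S → negative
  Lon: degrees = first 3 digits = 0, minutes = 20.3286; 0 + 20.3286/60 = 0.338810
  W → negative
Point 4:
  Latitude: split at 2 digits → 01° and 51.7238′; 1 + 51.7238/60 = 1.862063
  N ⇒ keep positive
  Lon: split at 3 digits → 105° and 38.6004′; 105 + 38.6004/60 = 105.643340
  E ⇒ keep positive

1. -0.44035, -171.15195
2. -11.47252, -0.18287
3. -46.53613, -0.33881
4. 1.86206, 105.64334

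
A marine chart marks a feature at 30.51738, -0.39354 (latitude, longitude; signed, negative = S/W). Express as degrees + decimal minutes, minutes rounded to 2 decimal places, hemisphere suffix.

30° 31.04′ N, 0° 23.61′ W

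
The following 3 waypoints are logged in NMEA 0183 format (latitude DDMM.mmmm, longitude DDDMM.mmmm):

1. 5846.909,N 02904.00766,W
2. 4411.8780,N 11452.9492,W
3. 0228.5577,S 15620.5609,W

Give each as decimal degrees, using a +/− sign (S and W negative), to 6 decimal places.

Point 1:
  φ: degrees = first 2 digits = 58, minutes = 46.909; 58 + 46.909/60 = 58.7818167
  N → positive
  λ: split at 3 digits → 029° and 4.00766′; 29 + 4.00766/60 = 29.0667943
  hemisphere W, so the sign is −
Point 2:
  Latitude: degrees = first 2 digits = 44, minutes = 11.878; 44 + 11.878/60 = 44.1979667
  N → positive
  λ: degrees = first 3 digits = 114, minutes = 52.9492; 114 + 52.9492/60 = 114.8824867
  hemisphere W, so the sign is −
Point 3:
  Latitude: split at 2 digits → 02° and 28.5577′; 2 + 28.5577/60 = 2.4759617
  S → negative
  λ: degrees = first 3 digits = 156, minutes = 20.5609; 156 + 20.5609/60 = 156.3426817
  hemisphere W, so the sign is −

1. 58.781817, -29.066794
2. 44.197967, -114.882487
3. -2.475962, -156.342682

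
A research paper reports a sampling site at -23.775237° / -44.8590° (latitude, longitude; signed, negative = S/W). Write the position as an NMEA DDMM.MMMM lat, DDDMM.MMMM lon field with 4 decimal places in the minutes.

Latitude is negative → S; |value| = 23.775237
Lat: minutes = (23.775237 − 23) × 60 = 46.514220
Longitude is negative → W; |value| = 44.859000
λ: minutes = (44.859000 − 44) × 60 = 51.540000

2346.5142,S / 04451.5400,W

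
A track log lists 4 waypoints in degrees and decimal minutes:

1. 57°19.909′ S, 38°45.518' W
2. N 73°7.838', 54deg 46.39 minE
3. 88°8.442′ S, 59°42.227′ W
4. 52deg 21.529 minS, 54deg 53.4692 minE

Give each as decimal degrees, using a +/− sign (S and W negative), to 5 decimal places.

Point 1:
  Latitude: 19.909′ = 0.331817°; total 57.331817
  S ⇒ negate
  Lon: 45.518′ = 0.758633°; total 38.758633
  W → negative
Point 2:
  φ: 7.838′ = 0.130633°; total 73.130633
  N → positive
  Longitude: 54 + 46.39/60 = 54.773167
  E ⇒ keep positive
Point 3:
  Lat: 8.442′ = 0.140700°; total 88.140700
  S ⇒ negate
  λ: 42.227′ = 0.703783°; total 59.703783
  W ⇒ negate
Point 4:
  φ: 21.529′ = 0.358817°; total 52.358817
  S → negative
  Lon: 54 + 53.4692/60 = 54.891153
  E ⇒ keep positive

1. -57.33182, -38.75863
2. 73.13063, 54.77317
3. -88.14070, -59.70378
4. -52.35882, 54.89115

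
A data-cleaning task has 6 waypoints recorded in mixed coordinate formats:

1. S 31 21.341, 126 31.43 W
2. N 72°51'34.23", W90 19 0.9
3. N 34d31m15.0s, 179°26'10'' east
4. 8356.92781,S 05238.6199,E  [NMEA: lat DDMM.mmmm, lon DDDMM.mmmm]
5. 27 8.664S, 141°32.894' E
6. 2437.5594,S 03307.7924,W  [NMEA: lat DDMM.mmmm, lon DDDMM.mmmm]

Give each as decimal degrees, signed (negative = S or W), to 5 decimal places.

1. -31.35568, -126.52383
2. 72.85951, -90.31692
3. 34.52083, 179.43611
4. -83.94880, 52.64367
5. -27.14440, 141.54823
6. -24.62599, -33.12987

Point 1:
  Latitude: 21.341′ = 0.355683°; total 31.355683
  S ⇒ negate
  Longitude: 31.43′ = 0.523833°; total 126.523833
  W → negative
Point 2:
  φ: 51′ + 34.23″ = 51.57050′; 72 + 51.57050/60 = 72.859508
  N → positive
  λ: 90° + 19/60 + 0.9/3600 = 90 + 0.316667 + 0.000250 = 90.316917
  W → negative
Point 3:
  Lat: 34° + 31/60 + 15/3600 = 34 + 0.516667 + 0.004167 = 34.520833
  N ⇒ keep positive
  Longitude: 179 + 26/60 + 10/3600 = 179.436111
  E → positive
Point 4:
  Lat: split at 2 digits → 83° and 56.92781′; 83 + 56.92781/60 = 83.948797
  S → negative
  λ: split at 3 digits → 052° and 38.6199′; 52 + 38.6199/60 = 52.643665
  E → positive
Point 5:
  Lat: 8.664′ = 0.144400°; total 27.144400
  S ⇒ negate
  λ: 141 + 32.894/60 = 141.548233
  E ⇒ keep positive
Point 6:
  Lat: split at 2 digits → 24° and 37.5594′; 24 + 37.5594/60 = 24.625990
  S ⇒ negate
  λ: degrees = first 3 digits = 33, minutes = 7.7924; 33 + 7.7924/60 = 33.129873
  W → negative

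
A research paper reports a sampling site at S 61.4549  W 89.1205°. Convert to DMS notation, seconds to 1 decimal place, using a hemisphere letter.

φ: whole degrees 61; 27.29400′ → 27′ and 17.640″
Lon: 0.120500 × 60 = 7.23000′ → 7′, remainder × 60 = 13.800″

61°27′17.6″ S, 89°07′13.8″ W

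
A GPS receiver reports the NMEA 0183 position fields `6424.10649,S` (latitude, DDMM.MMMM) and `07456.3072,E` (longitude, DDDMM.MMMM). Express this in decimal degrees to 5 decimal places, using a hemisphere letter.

64.40177° S, 74.93845° E

Lat: degrees = first 2 digits = 64, minutes = 24.10649; 64 + 24.10649/60 = 64.401775
λ: degrees = first 3 digits = 74, minutes = 56.3072; 74 + 56.3072/60 = 74.938453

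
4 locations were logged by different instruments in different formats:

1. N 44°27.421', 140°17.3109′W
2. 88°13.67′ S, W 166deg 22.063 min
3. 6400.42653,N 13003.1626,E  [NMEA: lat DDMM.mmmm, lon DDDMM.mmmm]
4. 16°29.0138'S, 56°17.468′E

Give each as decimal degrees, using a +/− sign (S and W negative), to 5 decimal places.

Point 1:
  Lat: 27.421′ = 0.457017°; total 44.457017
  N ⇒ keep positive
  λ: 17.3109′ = 0.288515°; total 140.288515
  W ⇒ negate
Point 2:
  φ: 13.67′ = 0.227833°; total 88.227833
  hemisphere S, so the sign is −
  Lon: 166 + 22.063/60 = 166.367717
  W ⇒ negate
Point 3:
  Lat: split at 2 digits → 64° and 0.42653′; 64 + 0.42653/60 = 64.007109
  N → positive
  Longitude: split at 3 digits → 130° and 3.1626′; 130 + 3.1626/60 = 130.052710
  E ⇒ keep positive
Point 4:
  Lat: 29.0138′ = 0.483563°; total 16.483563
  hemisphere S, so the sign is −
  Lon: 56 + 17.468/60 = 56.291133
  E → positive

1. 44.45702, -140.28852
2. -88.22783, -166.36772
3. 64.00711, 130.05271
4. -16.48356, 56.29113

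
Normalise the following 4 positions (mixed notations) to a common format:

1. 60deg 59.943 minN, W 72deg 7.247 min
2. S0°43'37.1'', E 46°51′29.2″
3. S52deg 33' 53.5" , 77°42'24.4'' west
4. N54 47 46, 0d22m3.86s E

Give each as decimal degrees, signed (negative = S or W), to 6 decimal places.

Point 1:
  Lat: 60 + 59.943/60 = 60.9990500
  N → positive
  λ: 72 + 7.247/60 = 72.1207833
  W → negative
Point 2:
  Latitude: 0° + 43/60 + 37.1/3600 = 0 + 0.716667 + 0.010306 = 0.7269722
  S → negative
  Lon: 46 + 51/60 + 29.2/3600 = 46.8581111
  E ⇒ keep positive
Point 3:
  Lat: 33′ + 53.5″ = 33.89167′; 52 + 33.89167/60 = 52.5648611
  S ⇒ negate
  Longitude: 77° + 42/60 + 24.4/3600 = 77 + 0.700000 + 0.006778 = 77.7067778
  W ⇒ negate
Point 4:
  φ: 47′ + 46″ = 47.76667′; 54 + 47.76667/60 = 54.7961111
  N ⇒ keep positive
  Lon: 0 + 22/60 + 3.86/3600 = 0.3677389
  E → positive

1. 60.999050, -72.120783
2. -0.726972, 46.858111
3. -52.564861, -77.706778
4. 54.796111, 0.367739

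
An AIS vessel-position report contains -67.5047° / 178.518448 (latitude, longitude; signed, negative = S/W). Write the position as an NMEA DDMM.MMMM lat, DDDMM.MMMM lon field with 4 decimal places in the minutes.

6730.2820,S / 17831.1069,E

Latitude is negative → S; |value| = 67.504700
Latitude: minutes = (67.504700 − 67) × 60 = 30.282000
λ: minutes = (178.518448 − 178) × 60 = 31.106880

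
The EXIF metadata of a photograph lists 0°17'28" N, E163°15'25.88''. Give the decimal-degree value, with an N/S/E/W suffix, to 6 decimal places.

0.291111° N, 163.257189° E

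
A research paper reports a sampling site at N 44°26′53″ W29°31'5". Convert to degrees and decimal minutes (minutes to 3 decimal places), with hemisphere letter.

φ: 26 + 53/60 = 26.88333′
λ: 31 + 5/60 = 31.08333′

44° 26.883′ N, 29° 31.083′ W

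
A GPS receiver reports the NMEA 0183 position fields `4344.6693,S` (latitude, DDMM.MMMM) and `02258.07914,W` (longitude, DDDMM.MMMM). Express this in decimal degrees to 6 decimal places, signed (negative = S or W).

-43.744488, -22.967986

φ: degrees = first 2 digits = 43, minutes = 44.6693; 43 + 44.6693/60 = 43.7444883
S ⇒ negate
Longitude: degrees = first 3 digits = 22, minutes = 58.07914; 22 + 58.07914/60 = 22.9679857
W → negative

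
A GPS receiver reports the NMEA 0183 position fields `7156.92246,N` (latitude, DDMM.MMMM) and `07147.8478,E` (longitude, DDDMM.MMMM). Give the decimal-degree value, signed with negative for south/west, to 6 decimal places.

Lat: degrees = first 2 digits = 71, minutes = 56.92246; 71 + 56.92246/60 = 71.9487077
N ⇒ keep positive
Longitude: degrees = first 3 digits = 71, minutes = 47.8478; 71 + 47.8478/60 = 71.7974633
E ⇒ keep positive

71.948708, 71.797463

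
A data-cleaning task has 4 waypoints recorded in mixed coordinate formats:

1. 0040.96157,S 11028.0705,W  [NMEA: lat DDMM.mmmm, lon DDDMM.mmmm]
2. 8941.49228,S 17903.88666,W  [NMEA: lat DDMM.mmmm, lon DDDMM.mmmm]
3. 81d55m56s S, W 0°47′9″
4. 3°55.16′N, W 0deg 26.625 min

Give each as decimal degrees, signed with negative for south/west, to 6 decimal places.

Point 1:
  Latitude: split at 2 digits → 00° and 40.96157′; 0 + 40.96157/60 = 0.6826928
  hemisphere S, so the sign is −
  Longitude: split at 3 digits → 110° and 28.0705′; 110 + 28.0705/60 = 110.4678417
  W → negative
Point 2:
  Lat: split at 2 digits → 89° and 41.49228′; 89 + 41.49228/60 = 89.6915380
  S → negative
  λ: degrees = first 3 digits = 179, minutes = 3.88666; 179 + 3.88666/60 = 179.0647777
  hemisphere W, so the sign is −
Point 3:
  φ: 55′ + 56″ = 55.93333′; 81 + 55.93333/60 = 81.9322222
  S → negative
  λ: 0° + 47/60 + 9/3600 = 0 + 0.783333 + 0.002500 = 0.7858333
  W ⇒ negate
Point 4:
  Latitude: 3 + 55.16/60 = 3.9193333
  N ⇒ keep positive
  Longitude: 26.625′ = 0.443750°; total 0.4437500
  W → negative

1. -0.682693, -110.467842
2. -89.691538, -179.064778
3. -81.932222, -0.785833
4. 3.919333, -0.443750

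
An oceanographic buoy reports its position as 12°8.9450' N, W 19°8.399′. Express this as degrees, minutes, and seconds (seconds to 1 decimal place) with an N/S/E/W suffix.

12°08′56.7″ N, 19°08′23.9″ W

Lat: 8.94500′ → 8′ and 0.94500 × 60 = 56.700″
λ: 8.39900′ → 8′ and 0.39900 × 60 = 23.940″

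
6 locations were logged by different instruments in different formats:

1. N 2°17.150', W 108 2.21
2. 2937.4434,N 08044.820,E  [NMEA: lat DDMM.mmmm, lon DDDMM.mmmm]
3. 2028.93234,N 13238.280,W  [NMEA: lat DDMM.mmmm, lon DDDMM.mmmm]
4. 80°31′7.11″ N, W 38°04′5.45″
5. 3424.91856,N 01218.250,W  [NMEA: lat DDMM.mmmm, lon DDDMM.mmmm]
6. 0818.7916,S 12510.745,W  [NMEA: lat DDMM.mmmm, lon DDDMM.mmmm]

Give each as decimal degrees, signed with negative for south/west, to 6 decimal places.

Point 1:
  Lat: 2 + 17.15/60 = 2.2858333
  N → positive
  λ: 108 + 2.21/60 = 108.0368333
  W → negative
Point 2:
  φ: degrees = first 2 digits = 29, minutes = 37.4434; 29 + 37.4434/60 = 29.6240567
  N → positive
  λ: split at 3 digits → 080° and 44.82′; 80 + 44.82/60 = 80.7470000
  E ⇒ keep positive
Point 3:
  φ: degrees = first 2 digits = 20, minutes = 28.93234; 20 + 28.93234/60 = 20.4822057
  N → positive
  Lon: split at 3 digits → 132° and 38.28′; 132 + 38.28/60 = 132.6380000
  W ⇒ negate
Point 4:
  φ: 31′ + 7.11″ = 31.11850′; 80 + 31.11850/60 = 80.5186417
  N → positive
  λ: 38° + 4/60 + 5.45/3600 = 38 + 0.066667 + 0.001514 = 38.0681806
  hemisphere W, so the sign is −
Point 5:
  φ: degrees = first 2 digits = 34, minutes = 24.91856; 34 + 24.91856/60 = 34.4153093
  N → positive
  Lon: degrees = first 3 digits = 12, minutes = 18.25; 12 + 18.25/60 = 12.3041667
  W ⇒ negate
Point 6:
  φ: split at 2 digits → 08° and 18.7916′; 8 + 18.7916/60 = 8.3131933
  S → negative
  Longitude: degrees = first 3 digits = 125, minutes = 10.745; 125 + 10.745/60 = 125.1790833
  W ⇒ negate

1. 2.285833, -108.036833
2. 29.624057, 80.747000
3. 20.482206, -132.638000
4. 80.518642, -38.068181
5. 34.415309, -12.304167
6. -8.313193, -125.179083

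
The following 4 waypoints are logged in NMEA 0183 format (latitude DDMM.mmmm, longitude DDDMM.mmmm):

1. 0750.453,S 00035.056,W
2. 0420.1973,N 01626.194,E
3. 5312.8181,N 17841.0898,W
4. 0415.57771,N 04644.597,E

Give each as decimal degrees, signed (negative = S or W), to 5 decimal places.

Point 1:
  Lat: degrees = first 2 digits = 7, minutes = 50.453; 7 + 50.453/60 = 7.840883
  S → negative
  Lon: split at 3 digits → 000° and 35.056′; 0 + 35.056/60 = 0.584267
  W ⇒ negate
Point 2:
  Latitude: split at 2 digits → 04° and 20.1973′; 4 + 20.1973/60 = 4.336622
  N → positive
  Longitude: split at 3 digits → 016° and 26.194′; 16 + 26.194/60 = 16.436567
  E ⇒ keep positive
Point 3:
  Lat: degrees = first 2 digits = 53, minutes = 12.8181; 53 + 12.8181/60 = 53.213635
  N → positive
  λ: split at 3 digits → 178° and 41.0898′; 178 + 41.0898/60 = 178.684830
  W ⇒ negate
Point 4:
  φ: degrees = first 2 digits = 4, minutes = 15.57771; 4 + 15.57771/60 = 4.259629
  N ⇒ keep positive
  Longitude: split at 3 digits → 046° and 44.597′; 46 + 44.597/60 = 46.743283
  E → positive

1. -7.84088, -0.58427
2. 4.33662, 16.43657
3. 53.21364, -178.68483
4. 4.25963, 46.74328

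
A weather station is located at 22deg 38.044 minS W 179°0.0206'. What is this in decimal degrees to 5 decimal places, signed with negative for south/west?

Latitude: 38.044′ = 0.634067°; total 22.634067
S ⇒ negate
Lon: 0.0206′ = 0.000343°; total 179.000343
W → negative

-22.63407, -179.00034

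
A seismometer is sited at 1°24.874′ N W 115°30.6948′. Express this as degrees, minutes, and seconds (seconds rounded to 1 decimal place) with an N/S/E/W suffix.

Lat: 24.87400′ → 24′ and 0.87400 × 60 = 52.440″
λ: fractional minutes 0.69480 × 60 = 41.688″

1°24′52.4″ N, 115°30′41.7″ W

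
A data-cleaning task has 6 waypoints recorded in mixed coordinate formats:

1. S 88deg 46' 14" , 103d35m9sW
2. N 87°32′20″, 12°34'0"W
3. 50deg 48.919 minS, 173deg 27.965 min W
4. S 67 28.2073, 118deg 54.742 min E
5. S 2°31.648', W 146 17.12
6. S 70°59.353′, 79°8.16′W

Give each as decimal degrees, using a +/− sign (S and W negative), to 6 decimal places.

1. -88.770556, -103.585833
2. 87.538889, -12.566667
3. -50.815317, -173.466083
4. -67.470122, 118.912367
5. -2.527467, -146.285333
6. -70.989217, -79.136000

Point 1:
  Latitude: 46′ + 14″ = 46.23333′; 88 + 46.23333/60 = 88.7705556
  hemisphere S, so the sign is −
  Longitude: 103° + 35/60 + 9/3600 = 103 + 0.583333 + 0.002500 = 103.5858333
  hemisphere W, so the sign is −
Point 2:
  Latitude: 87 + 32/60 + 20/3600 = 87.5388889
  N → positive
  Longitude: 34′ + 0″ = 34.00000′; 12 + 34.00000/60 = 12.5666667
  W ⇒ negate
Point 3:
  Latitude: 48.919′ = 0.815317°; total 50.8153167
  S → negative
  Lon: 27.965′ = 0.466083°; total 173.4660833
  hemisphere W, so the sign is −
Point 4:
  Lat: 28.2073′ = 0.470122°; total 67.4701217
  S ⇒ negate
  Lon: 54.742′ = 0.912367°; total 118.9123667
  E → positive
Point 5:
  Latitude: 2 + 31.648/60 = 2.5274667
  hemisphere S, so the sign is −
  Lon: 146 + 17.12/60 = 146.2853333
  W ⇒ negate
Point 6:
  Latitude: 59.353′ = 0.989217°; total 70.9892167
  S ⇒ negate
  Longitude: 8.16′ = 0.136000°; total 79.1360000
  W ⇒ negate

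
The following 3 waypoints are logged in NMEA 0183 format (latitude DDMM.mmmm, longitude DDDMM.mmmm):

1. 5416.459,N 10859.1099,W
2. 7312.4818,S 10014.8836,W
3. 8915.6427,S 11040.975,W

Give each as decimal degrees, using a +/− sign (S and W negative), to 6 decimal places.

1. 54.274317, -108.985165
2. -73.208030, -100.248060
3. -89.260712, -110.682917

Point 1:
  φ: split at 2 digits → 54° and 16.459′; 54 + 16.459/60 = 54.2743167
  N → positive
  Longitude: degrees = first 3 digits = 108, minutes = 59.1099; 108 + 59.1099/60 = 108.9851650
  hemisphere W, so the sign is −
Point 2:
  Latitude: degrees = first 2 digits = 73, minutes = 12.4818; 73 + 12.4818/60 = 73.2080300
  hemisphere S, so the sign is −
  Longitude: degrees = first 3 digits = 100, minutes = 14.8836; 100 + 14.8836/60 = 100.2480600
  W ⇒ negate
Point 3:
  Latitude: degrees = first 2 digits = 89, minutes = 15.6427; 89 + 15.6427/60 = 89.2607117
  S ⇒ negate
  Longitude: degrees = first 3 digits = 110, minutes = 40.975; 110 + 40.975/60 = 110.6829167
  W → negative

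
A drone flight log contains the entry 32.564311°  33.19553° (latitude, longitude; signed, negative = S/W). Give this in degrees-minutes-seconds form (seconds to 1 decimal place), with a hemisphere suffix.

32°33′51.5″ N, 33°11′43.9″ E

Latitude: 0.564311° → 33.85866′; 0.85866 × 60 = 51.520″
Lon: whole degrees 33; 11.73180′ → 11′ and 43.908″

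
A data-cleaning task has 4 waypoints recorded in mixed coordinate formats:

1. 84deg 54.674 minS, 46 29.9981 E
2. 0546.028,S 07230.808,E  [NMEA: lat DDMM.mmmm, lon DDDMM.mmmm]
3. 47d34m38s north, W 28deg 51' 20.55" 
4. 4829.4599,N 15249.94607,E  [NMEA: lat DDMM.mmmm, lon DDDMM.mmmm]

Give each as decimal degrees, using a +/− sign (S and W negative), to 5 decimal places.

1. -84.91123, 46.49997
2. -5.76713, 72.51347
3. 47.57722, -28.85571
4. 48.49100, 152.83243

Point 1:
  Latitude: 54.674′ = 0.911233°; total 84.911233
  hemisphere S, so the sign is −
  Lon: 29.9981′ = 0.499968°; total 46.499968
  E → positive
Point 2:
  φ: degrees = first 2 digits = 5, minutes = 46.028; 5 + 46.028/60 = 5.767133
  S ⇒ negate
  Longitude: degrees = first 3 digits = 72, minutes = 30.808; 72 + 30.808/60 = 72.513467
  E ⇒ keep positive
Point 3:
  Latitude: 34′ + 38″ = 34.63333′; 47 + 34.63333/60 = 47.577222
  N ⇒ keep positive
  λ: 28° + 51/60 + 20.55/3600 = 28 + 0.850000 + 0.005708 = 28.855708
  W → negative
Point 4:
  φ: degrees = first 2 digits = 48, minutes = 29.4599; 48 + 29.4599/60 = 48.490998
  N → positive
  Lon: degrees = first 3 digits = 152, minutes = 49.94607; 152 + 49.94607/60 = 152.832435
  E ⇒ keep positive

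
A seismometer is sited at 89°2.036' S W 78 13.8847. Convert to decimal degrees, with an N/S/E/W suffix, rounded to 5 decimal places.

89.03393° S, 78.23141° W

Latitude: 2.036′ = 0.033933°; total 89.033933
Lon: 13.8847′ = 0.231412°; total 78.231412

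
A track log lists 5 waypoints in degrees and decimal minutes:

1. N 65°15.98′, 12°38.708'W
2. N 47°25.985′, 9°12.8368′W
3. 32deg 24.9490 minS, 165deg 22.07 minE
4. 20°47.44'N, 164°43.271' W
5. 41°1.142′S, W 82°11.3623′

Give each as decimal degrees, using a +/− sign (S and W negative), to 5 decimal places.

Point 1:
  Lat: 15.98′ = 0.266333°; total 65.266333
  N ⇒ keep positive
  Longitude: 38.708′ = 0.645133°; total 12.645133
  hemisphere W, so the sign is −
Point 2:
  φ: 25.985′ = 0.433083°; total 47.433083
  N → positive
  Lon: 9 + 12.8368/60 = 9.213947
  W → negative
Point 3:
  Lat: 24.949′ = 0.415817°; total 32.415817
  S ⇒ negate
  Longitude: 22.07′ = 0.367833°; total 165.367833
  E ⇒ keep positive
Point 4:
  Lat: 20 + 47.44/60 = 20.790667
  N → positive
  Lon: 164 + 43.271/60 = 164.721183
  W ⇒ negate
Point 5:
  Lat: 1.142′ = 0.019033°; total 41.019033
  hemisphere S, so the sign is −
  Longitude: 11.3623′ = 0.189372°; total 82.189372
  W ⇒ negate

1. 65.26633, -12.64513
2. 47.43308, -9.21395
3. -32.41582, 165.36783
4. 20.79067, -164.72118
5. -41.01903, -82.18937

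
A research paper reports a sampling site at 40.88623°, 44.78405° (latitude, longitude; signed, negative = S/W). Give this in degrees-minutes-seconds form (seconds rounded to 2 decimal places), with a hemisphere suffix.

φ: whole degrees 40; 53.17380′ → 53′ and 10.4280″
λ: whole degrees 44; 47.04300′ → 47′ and 2.5800″

40°53′10.43″ N, 44°47′2.58″ E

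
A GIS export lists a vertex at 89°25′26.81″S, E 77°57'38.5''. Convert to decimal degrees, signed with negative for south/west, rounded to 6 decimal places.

-89.424114, 77.960694

φ: 89° + 25/60 + 26.81/3600 = 89 + 0.416667 + 0.007447 = 89.4241139
S ⇒ negate
λ: 57′ + 38.5″ = 57.64167′; 77 + 57.64167/60 = 77.9606944
E ⇒ keep positive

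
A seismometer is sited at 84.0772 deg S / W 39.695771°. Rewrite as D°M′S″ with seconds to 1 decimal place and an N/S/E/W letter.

84°04′37.9″ S, 39°41′44.8″ W

Lat: 0.077200 × 60 = 4.63200′ → 4′, remainder × 60 = 37.920″
Longitude: 0.695771° → 41.74626′; 0.74626 × 60 = 44.776″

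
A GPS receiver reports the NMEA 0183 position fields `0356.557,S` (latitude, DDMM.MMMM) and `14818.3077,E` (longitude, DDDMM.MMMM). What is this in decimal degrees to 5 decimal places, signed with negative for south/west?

Lat: degrees = first 2 digits = 3, minutes = 56.557; 3 + 56.557/60 = 3.942617
S → negative
Longitude: degrees = first 3 digits = 148, minutes = 18.3077; 148 + 18.3077/60 = 148.305128
E → positive

-3.94262, 148.30513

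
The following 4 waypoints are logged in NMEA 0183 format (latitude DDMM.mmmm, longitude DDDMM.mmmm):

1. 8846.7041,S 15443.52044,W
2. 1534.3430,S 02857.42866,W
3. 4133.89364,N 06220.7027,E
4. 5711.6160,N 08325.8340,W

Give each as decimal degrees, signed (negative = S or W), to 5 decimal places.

1. -88.77840, -154.72534
2. -15.57238, -28.95714
3. 41.56489, 62.34505
4. 57.19360, -83.43057

Point 1:
  Latitude: degrees = first 2 digits = 88, minutes = 46.7041; 88 + 46.7041/60 = 88.778402
  S ⇒ negate
  λ: split at 3 digits → 154° and 43.52044′; 154 + 43.52044/60 = 154.725341
  W → negative
Point 2:
  Lat: split at 2 digits → 15° and 34.343′; 15 + 34.343/60 = 15.572383
  S ⇒ negate
  Longitude: degrees = first 3 digits = 28, minutes = 57.42866; 28 + 57.42866/60 = 28.957144
  W ⇒ negate
Point 3:
  Latitude: split at 2 digits → 41° and 33.89364′; 41 + 33.89364/60 = 41.564894
  N → positive
  Longitude: degrees = first 3 digits = 62, minutes = 20.7027; 62 + 20.7027/60 = 62.345045
  E ⇒ keep positive
Point 4:
  φ: degrees = first 2 digits = 57, minutes = 11.616; 57 + 11.616/60 = 57.193600
  N → positive
  Lon: split at 3 digits → 083° and 25.834′; 83 + 25.834/60 = 83.430567
  W ⇒ negate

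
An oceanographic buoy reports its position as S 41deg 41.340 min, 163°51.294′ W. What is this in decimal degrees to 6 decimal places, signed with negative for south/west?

-41.689000, -163.854900

Lat: 41 + 41.34/60 = 41.6890000
hemisphere S, so the sign is −
Longitude: 163 + 51.294/60 = 163.8549000
W → negative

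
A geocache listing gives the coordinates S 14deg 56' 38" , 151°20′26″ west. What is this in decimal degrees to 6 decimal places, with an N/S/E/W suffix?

φ: 14 + 56/60 + 38/3600 = 14.9438889
λ: 151 + 20/60 + 26/3600 = 151.3405556

14.943889° S, 151.340556° W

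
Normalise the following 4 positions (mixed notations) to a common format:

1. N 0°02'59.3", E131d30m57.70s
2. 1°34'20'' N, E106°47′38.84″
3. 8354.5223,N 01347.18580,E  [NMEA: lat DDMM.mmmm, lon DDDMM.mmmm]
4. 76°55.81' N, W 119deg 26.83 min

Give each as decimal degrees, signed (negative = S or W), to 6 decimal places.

Point 1:
  Latitude: 0° + 2/60 + 59.3/3600 = 0 + 0.033333 + 0.016472 = 0.0498056
  N → positive
  Lon: 30′ + 57.7″ = 30.96167′; 131 + 30.96167/60 = 131.5160278
  E ⇒ keep positive
Point 2:
  Latitude: 1° + 34/60 + 20/3600 = 1 + 0.566667 + 0.005556 = 1.5722222
  N ⇒ keep positive
  λ: 47′ + 38.84″ = 47.64733′; 106 + 47.64733/60 = 106.7941222
  E → positive
Point 3:
  Lat: split at 2 digits → 83° and 54.5223′; 83 + 54.5223/60 = 83.9087050
  N → positive
  Longitude: split at 3 digits → 013° and 47.1858′; 13 + 47.1858/60 = 13.7864300
  E → positive
Point 4:
  Lat: 76 + 55.81/60 = 76.9301667
  N → positive
  Lon: 119 + 26.83/60 = 119.4471667
  W → negative

1. 0.049806, 131.516028
2. 1.572222, 106.794122
3. 83.908705, 13.786430
4. 76.930167, -119.447167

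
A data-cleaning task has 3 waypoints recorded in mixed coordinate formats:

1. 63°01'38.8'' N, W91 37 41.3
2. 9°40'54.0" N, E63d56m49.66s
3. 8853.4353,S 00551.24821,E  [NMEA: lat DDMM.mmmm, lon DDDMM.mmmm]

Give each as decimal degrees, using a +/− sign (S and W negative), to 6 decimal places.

Point 1:
  Lat: 1′ + 38.8″ = 1.64667′; 63 + 1.64667/60 = 63.0274444
  N → positive
  Longitude: 37′ + 41.3″ = 37.68833′; 91 + 37.68833/60 = 91.6281389
  W ⇒ negate
Point 2:
  φ: 9 + 40/60 + 54/3600 = 9.6816667
  N ⇒ keep positive
  λ: 63 + 56/60 + 49.66/3600 = 63.9471278
  E → positive
Point 3:
  Lat: degrees = first 2 digits = 88, minutes = 53.4353; 88 + 53.4353/60 = 88.8905883
  hemisphere S, so the sign is −
  Longitude: split at 3 digits → 005° and 51.24821′; 5 + 51.24821/60 = 5.8541368
  E ⇒ keep positive

1. 63.027444, -91.628139
2. 9.681667, 63.947128
3. -88.890588, 5.854137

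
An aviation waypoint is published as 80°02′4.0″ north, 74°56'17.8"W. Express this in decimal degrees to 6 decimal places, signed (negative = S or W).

Lat: 80° + 2/60 + 4/3600 = 80 + 0.033333 + 0.001111 = 80.0344444
N → positive
Lon: 56′ + 17.8″ = 56.29667′; 74 + 56.29667/60 = 74.9382778
hemisphere W, so the sign is −

80.034444, -74.938278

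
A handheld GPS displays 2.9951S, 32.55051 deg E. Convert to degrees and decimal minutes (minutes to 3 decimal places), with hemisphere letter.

2° 59.706′ S, 32° 33.031′ E

Latitude: 2° + 0.995100 × 60 = 2° 59.70600′
Lon: fractional part 0.550510 → 33.03060 minutes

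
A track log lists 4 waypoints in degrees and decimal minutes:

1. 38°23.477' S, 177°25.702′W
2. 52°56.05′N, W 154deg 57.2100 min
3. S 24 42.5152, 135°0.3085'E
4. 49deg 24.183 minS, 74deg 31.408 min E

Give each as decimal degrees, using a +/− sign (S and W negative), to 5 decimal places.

Point 1:
  Lat: 38 + 23.477/60 = 38.391283
  S ⇒ negate
  λ: 177 + 25.702/60 = 177.428367
  hemisphere W, so the sign is −
Point 2:
  Latitude: 52 + 56.05/60 = 52.934167
  N ⇒ keep positive
  λ: 57.21′ = 0.953500°; total 154.953500
  W ⇒ negate
Point 3:
  Lat: 24 + 42.5152/60 = 24.708587
  S ⇒ negate
  Lon: 0.3085′ = 0.005142°; total 135.005142
  E → positive
Point 4:
  Lat: 49 + 24.183/60 = 49.403050
  S → negative
  Longitude: 31.408′ = 0.523467°; total 74.523467
  E ⇒ keep positive

1. -38.39128, -177.42837
2. 52.93417, -154.95350
3. -24.70859, 135.00514
4. -49.40305, 74.52347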